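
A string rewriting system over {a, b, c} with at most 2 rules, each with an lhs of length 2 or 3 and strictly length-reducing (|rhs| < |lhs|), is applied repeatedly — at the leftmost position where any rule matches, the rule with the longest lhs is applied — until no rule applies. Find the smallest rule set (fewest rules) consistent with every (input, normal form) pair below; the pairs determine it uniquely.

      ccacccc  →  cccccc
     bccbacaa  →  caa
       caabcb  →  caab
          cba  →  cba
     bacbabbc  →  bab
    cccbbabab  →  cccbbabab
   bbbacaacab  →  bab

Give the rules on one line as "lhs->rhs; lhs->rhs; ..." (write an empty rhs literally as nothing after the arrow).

ac->c; bc->

  | ccacccc => cccccc
  | bccbacaa => cbacaa => cbcaa => caa
  | caabcb => caab
  | cba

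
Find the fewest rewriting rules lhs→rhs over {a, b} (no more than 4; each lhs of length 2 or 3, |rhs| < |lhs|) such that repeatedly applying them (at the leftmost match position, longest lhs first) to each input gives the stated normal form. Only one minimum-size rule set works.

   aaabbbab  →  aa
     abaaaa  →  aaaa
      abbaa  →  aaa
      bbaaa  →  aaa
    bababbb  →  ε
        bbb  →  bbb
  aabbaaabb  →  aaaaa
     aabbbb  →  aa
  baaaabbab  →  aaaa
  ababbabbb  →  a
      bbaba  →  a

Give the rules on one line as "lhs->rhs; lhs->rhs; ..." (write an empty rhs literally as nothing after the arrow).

  | aaabbbab => aaabab => aaab => aa
  | abaaaa => aaaa
  | abbaa => aaa
  | bbaaa => baaa => aaa

ab->; abb->a; ba->a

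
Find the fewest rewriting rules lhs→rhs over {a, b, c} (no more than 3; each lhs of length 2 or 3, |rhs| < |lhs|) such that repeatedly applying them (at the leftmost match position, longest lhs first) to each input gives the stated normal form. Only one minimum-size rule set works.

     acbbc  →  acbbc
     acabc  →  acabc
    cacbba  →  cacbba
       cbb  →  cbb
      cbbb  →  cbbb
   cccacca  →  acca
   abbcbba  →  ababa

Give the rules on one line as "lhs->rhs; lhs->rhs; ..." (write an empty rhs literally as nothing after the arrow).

  | acbbc
  | acabc
  | cacbba
  | cbb

bcb->a; ccc->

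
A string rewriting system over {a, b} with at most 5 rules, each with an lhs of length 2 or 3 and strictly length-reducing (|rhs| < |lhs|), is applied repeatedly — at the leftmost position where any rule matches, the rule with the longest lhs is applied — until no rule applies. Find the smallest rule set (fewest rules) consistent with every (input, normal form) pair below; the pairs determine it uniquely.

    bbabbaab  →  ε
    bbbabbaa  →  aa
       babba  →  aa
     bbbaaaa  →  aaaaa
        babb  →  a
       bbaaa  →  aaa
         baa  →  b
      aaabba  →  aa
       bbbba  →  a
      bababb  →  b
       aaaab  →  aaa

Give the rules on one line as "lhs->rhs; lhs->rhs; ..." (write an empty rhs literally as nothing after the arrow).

ab->; ba->b; bb->; bbb->a

  | bbabbaab => abbaab => baab => bab => bb => ε
  | bbbabbaa => aabbaa => abaa => aa
  | babba => bbba => aa
  | bbbaaaa => aaaaa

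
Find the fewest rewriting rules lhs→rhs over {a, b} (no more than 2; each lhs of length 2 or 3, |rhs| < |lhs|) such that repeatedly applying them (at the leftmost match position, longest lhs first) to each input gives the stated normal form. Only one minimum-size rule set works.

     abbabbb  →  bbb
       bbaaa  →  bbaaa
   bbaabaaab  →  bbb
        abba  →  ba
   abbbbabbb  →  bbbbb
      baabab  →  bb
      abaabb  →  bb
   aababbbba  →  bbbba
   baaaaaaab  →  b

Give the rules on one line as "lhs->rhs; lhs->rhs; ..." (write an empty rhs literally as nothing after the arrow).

aab->b; ab->

  | abbabbb => babbb => bbb
  | bbaaa
  | bbaabaaab => bbbaaab => bbbab => bbb
  | abba => ba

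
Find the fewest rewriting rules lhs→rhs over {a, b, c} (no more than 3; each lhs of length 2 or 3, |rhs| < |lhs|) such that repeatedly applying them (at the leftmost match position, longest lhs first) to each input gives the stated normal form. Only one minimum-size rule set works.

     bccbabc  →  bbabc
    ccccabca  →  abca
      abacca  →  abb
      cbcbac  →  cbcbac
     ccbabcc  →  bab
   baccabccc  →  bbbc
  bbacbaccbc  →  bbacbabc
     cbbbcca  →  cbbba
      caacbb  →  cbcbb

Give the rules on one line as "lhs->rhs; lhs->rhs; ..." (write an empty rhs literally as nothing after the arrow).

aa->b; cc->

  | bccbabc => bbabc
  | ccccabca => ccabca => abca
  | abacca => abaa => abb
  | cbcbac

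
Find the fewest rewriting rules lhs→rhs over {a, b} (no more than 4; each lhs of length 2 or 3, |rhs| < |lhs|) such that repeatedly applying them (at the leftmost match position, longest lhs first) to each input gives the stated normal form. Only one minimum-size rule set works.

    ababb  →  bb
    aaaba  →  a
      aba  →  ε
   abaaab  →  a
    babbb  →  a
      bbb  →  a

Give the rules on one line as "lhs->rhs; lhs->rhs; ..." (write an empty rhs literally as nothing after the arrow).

  | ababb => bb
  | aaaba => aaba => a
  | aba => ε
  | abaaab => aab => a

aaa->aa; ab->; aba->; bbb->a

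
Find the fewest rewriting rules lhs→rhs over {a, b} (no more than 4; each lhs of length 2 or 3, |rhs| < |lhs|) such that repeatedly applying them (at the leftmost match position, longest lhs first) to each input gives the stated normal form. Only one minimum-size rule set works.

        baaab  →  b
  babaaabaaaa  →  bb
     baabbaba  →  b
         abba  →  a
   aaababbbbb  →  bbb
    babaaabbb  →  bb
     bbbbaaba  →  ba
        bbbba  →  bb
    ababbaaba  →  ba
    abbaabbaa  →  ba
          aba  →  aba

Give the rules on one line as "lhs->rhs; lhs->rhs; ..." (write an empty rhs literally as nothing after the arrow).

aa->b; abb->; bba->

  | baaab => bbab => b
  | babaaabaaaa => babbabaaaa => babaaaa => babbaa => baa => bb
  | baabbaba => bbbbaba => bbba => b
  | abba => a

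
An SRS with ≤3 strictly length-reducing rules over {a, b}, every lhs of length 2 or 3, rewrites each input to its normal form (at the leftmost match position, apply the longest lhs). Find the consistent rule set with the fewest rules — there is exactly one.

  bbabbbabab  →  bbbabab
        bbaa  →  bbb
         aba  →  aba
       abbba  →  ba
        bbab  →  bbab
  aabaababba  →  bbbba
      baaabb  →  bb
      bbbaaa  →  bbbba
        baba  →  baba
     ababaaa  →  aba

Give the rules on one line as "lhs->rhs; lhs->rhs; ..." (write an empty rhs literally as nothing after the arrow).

aa->b; abb->

  | bbabbbabab => bbbabab
  | bbaa => bbb
  | aba
  | abbba => ba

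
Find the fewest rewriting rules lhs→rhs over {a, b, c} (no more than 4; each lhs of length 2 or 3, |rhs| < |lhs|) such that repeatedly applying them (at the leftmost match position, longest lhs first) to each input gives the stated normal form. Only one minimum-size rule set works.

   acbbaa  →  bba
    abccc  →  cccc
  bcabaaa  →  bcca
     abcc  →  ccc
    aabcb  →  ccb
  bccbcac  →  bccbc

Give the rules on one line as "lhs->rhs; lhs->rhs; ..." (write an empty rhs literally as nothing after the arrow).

aa->a; ab->c; ac->

  | acbbaa => bbaa => bba
  | abccc => cccc
  | bcabaaa => bccaaa => bccaa => bcca
  | abcc => ccc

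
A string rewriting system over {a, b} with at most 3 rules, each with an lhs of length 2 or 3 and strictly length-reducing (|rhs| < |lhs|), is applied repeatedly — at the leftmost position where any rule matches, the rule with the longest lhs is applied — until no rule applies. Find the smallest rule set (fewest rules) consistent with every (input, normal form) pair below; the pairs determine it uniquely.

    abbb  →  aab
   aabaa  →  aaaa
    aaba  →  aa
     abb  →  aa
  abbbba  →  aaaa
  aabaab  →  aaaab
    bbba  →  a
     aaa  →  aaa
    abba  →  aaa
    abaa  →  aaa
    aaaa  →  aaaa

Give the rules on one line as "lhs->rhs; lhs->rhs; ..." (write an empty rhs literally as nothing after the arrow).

ba->; baa->aa; bb->a

  | abbb => aab
  | aabaa => aaaa
  | aaba => aa
  | abb => aa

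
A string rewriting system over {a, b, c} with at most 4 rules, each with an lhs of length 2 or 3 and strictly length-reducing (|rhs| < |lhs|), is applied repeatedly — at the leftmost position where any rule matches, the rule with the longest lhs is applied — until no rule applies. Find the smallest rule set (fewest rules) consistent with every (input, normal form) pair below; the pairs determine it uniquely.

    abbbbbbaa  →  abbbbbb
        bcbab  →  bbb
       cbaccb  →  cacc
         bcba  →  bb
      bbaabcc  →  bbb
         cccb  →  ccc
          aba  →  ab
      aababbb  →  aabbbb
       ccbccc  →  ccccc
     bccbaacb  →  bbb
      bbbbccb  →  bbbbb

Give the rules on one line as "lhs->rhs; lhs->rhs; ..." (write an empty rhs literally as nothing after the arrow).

  | abbbbbbaa => abbbbbba => abbbbbb
  | bcbab => bbab => bbb
  | cbaccb => caccb => cacc
  | bcba => bba => bb

ba->b; bc->b; cb->c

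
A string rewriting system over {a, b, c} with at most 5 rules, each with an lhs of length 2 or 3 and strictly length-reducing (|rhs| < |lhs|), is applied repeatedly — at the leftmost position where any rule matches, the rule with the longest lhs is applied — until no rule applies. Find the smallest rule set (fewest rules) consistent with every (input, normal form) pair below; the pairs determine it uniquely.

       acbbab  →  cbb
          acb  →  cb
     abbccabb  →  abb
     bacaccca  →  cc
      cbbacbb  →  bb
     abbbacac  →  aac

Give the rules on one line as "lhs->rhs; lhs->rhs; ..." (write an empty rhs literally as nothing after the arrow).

  | acbbab => cbbab => cbb
  | acb => cb
  | abbccabb => abacabb => acabb => abb
  | bacaccca => caccca => ccca => cc

acb->cb; ba->; bc->a; ca->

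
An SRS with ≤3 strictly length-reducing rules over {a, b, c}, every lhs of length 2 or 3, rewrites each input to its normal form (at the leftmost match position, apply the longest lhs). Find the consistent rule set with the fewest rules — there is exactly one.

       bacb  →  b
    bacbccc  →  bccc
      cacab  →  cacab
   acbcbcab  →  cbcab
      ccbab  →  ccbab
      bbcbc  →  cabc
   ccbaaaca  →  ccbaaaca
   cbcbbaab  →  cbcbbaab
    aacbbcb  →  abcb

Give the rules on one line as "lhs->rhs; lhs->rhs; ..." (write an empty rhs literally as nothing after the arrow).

  | bacb => b
  | bacbccc => bccc
  | cacab
  | acbcbcab => cbcab

acb->; bbc->ca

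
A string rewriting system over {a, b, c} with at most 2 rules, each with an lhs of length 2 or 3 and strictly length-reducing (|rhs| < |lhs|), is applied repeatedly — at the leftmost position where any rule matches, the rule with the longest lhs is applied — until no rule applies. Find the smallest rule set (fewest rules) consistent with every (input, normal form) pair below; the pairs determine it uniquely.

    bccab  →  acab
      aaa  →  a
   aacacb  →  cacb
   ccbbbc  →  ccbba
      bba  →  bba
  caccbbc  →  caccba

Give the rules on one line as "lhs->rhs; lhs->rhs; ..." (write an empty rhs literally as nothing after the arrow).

  | bccab => acab
  | aaa => a
  | aacacb => cacb
  | ccbbbc => ccbba

aa->; bc->a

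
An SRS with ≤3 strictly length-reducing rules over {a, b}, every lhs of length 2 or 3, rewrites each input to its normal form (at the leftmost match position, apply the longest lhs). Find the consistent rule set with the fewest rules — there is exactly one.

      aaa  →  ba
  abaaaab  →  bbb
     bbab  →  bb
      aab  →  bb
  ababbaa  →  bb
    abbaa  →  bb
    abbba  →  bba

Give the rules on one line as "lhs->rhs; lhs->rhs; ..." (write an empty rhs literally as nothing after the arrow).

aa->b; ab->

  | aaa => ba
  | abaaaab => aaaab => baab => bbb
  | bbab => bb
  | aab => bb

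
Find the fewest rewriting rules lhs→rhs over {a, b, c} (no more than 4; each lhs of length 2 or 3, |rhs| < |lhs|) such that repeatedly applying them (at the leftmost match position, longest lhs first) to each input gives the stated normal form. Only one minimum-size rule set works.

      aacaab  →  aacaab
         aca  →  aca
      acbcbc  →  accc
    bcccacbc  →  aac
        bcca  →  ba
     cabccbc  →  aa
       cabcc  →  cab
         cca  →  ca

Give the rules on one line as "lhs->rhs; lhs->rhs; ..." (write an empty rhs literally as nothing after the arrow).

bc->c; bcc->b; cac->aa; cca->ca

  | aacaab
  | aca
  | acbcbc => accbc => accc
  | bcccacbc => bcacbc => cacbc => aabc => aac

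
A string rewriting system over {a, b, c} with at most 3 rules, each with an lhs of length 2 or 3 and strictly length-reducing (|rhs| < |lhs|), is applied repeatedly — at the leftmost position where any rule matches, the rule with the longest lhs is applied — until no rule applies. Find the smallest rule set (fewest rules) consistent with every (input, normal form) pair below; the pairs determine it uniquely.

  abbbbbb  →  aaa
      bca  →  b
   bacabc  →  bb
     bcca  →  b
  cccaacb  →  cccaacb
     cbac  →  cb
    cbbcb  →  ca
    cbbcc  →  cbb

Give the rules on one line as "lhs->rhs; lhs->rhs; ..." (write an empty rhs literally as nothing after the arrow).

ba->b; bbb->a; bc->b

  | abbbbbb => aabbb => aaa
  | bca => ba => b
  | bacabc => bcabc => babc => bbc => bb
  | bcca => bca => ba => b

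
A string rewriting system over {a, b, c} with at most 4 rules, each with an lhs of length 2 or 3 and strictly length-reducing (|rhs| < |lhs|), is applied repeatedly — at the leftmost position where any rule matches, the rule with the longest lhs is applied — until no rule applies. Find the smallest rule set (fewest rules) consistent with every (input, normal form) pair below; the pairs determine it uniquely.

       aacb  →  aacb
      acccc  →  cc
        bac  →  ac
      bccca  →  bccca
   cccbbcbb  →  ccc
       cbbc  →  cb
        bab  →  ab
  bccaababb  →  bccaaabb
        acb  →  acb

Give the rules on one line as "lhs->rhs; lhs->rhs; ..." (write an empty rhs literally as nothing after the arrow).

  | aacb
  | acccc => cc
  | bac => ac
  | bccca

acc->; ba->a; bbb->; bbc->b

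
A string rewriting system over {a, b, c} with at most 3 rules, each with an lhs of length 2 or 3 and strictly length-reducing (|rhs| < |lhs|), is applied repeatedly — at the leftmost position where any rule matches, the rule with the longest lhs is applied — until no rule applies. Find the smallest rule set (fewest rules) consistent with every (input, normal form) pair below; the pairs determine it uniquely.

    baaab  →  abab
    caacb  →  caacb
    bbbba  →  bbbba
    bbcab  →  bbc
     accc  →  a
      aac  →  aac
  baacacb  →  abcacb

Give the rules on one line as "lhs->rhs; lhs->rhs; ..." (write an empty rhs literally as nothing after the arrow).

baa->ab; cab->c; ccc->

  | baaab => abab
  | caacb
  | bbbba
  | bbcab => bbc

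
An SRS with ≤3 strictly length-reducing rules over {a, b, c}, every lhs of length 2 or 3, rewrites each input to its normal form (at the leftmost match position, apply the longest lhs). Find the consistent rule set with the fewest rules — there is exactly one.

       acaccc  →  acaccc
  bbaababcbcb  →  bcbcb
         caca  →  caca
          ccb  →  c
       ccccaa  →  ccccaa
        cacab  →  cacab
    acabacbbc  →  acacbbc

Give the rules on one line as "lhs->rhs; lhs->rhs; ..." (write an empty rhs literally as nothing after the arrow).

  | acaccc
  | bbaababcbcb => bababcbcb => babcbcb => bcbcb
  | caca
  | ccb => c

ba->; ccb->c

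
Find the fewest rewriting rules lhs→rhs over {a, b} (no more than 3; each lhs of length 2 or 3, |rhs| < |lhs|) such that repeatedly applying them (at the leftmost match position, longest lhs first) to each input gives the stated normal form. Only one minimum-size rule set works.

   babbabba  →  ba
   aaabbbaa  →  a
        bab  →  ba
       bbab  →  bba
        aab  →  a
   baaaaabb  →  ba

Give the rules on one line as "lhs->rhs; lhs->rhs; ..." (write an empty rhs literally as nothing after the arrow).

  | babbabba => bababba => baabba => babba => baba => baa => ba
  | aaabbbaa => aabbbaa => abbbaa => abbaa => abaa => aaa => aa => a
  | bab => ba
  | bbab => bba

aa->a; ab->a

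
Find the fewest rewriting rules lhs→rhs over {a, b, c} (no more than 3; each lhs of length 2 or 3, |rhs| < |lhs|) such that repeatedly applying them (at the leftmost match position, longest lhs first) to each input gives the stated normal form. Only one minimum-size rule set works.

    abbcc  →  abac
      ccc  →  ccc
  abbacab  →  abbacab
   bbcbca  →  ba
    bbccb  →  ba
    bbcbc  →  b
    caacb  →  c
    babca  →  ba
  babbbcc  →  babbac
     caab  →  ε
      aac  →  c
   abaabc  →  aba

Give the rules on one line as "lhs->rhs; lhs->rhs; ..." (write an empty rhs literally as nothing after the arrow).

  | abbcc => abac
  | ccc
  | abbacab
  | bbcbca => babca => baaa => ba

aa->; bc->a; cb->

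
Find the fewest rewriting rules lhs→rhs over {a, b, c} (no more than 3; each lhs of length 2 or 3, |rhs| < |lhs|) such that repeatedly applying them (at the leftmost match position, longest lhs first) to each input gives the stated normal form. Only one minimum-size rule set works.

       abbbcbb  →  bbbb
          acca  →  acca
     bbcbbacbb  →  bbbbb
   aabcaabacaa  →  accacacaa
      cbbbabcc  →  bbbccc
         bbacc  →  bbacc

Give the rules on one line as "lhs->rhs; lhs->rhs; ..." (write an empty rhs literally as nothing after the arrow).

ab->c; cb->b

  | abbbcbb => cbbcbb => bbcbb => bbbb
  | acca
  | bbcbbacbb => bbbbacbb => bbbbabb => bbbbcb => bbbbb
  | aabcaabacaa => accaabacaa => accacacaa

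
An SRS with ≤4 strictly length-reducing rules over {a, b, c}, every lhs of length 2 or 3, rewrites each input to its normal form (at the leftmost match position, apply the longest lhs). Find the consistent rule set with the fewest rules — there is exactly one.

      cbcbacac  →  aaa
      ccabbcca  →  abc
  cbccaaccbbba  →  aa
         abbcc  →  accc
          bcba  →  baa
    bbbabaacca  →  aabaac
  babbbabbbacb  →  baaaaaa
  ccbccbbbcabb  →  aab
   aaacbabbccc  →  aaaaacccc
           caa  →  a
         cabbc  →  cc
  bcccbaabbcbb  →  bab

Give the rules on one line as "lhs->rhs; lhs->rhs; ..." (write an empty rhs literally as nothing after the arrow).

  | cbcbacac => acbacac => aaacac => aaa
  | ccabbcca => cbbcca => abcca => abc
  | cbccaaccbbba => accaaccbbba => acaccbbba => acbbba => aabba => aaca => aa
  | abbcc => accc

bb->c; ca->; cac->; cb->a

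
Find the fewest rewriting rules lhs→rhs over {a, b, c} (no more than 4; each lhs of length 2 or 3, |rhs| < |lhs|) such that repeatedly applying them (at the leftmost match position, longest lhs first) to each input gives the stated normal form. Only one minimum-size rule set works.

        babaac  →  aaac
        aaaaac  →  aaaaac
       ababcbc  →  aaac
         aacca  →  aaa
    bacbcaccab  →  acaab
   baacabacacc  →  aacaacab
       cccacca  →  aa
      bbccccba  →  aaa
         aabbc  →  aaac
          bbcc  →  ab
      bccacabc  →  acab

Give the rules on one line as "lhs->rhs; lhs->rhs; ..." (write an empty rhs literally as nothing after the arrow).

ba->a; bb->a; bc->b; cc->b

  | babaac => abaac => aaac
  | aaaaac
  | ababcbc => aabcbc => aabbc => aaac
  | aacca => aaba => aaa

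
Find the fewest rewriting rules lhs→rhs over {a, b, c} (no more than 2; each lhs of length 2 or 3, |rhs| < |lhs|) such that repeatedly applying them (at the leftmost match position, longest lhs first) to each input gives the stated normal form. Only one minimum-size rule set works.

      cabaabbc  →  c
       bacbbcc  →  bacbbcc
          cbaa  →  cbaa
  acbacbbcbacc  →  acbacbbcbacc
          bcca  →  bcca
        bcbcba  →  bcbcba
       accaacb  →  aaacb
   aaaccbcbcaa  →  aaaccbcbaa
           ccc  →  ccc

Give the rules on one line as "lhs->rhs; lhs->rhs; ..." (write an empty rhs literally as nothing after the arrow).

ab->; caa->aa

  | cabaabbc => caabbc => aabbc => abc => c
  | bacbbcc
  | cbaa
  | acbacbbcbacc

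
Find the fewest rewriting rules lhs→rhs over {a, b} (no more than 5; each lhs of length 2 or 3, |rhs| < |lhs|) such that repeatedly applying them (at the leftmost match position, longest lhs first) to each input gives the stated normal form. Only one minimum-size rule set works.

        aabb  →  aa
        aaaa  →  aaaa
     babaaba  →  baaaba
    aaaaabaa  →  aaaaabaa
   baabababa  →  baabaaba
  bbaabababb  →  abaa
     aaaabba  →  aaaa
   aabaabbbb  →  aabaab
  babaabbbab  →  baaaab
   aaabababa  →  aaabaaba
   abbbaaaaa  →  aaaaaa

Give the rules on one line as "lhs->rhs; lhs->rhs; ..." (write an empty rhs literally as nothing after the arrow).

bab->ba; bb->; bba->; bbb->

  | aabb => aa
  | aaaa
  | babaaba => baaaba
  | aaaaabaa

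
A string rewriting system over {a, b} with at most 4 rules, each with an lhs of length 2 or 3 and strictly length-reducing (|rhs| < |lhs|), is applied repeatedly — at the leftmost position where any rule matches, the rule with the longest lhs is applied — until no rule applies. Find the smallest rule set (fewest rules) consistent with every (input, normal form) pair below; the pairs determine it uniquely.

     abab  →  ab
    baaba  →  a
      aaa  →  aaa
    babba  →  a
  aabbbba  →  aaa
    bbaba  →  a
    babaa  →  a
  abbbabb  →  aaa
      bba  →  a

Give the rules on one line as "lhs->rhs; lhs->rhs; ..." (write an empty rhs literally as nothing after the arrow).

ba->; bb->; bbb->a

  | abab => ab
  | baaba => aba => a
  | aaa
  | babba => bba => a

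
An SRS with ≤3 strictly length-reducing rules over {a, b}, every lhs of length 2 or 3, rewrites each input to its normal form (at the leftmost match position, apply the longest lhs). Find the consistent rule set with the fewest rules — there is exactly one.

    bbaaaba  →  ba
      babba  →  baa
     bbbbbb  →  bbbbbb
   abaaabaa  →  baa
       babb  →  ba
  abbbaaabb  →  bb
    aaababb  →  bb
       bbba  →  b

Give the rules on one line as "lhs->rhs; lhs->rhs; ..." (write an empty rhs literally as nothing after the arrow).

aab->b; ab->a; bba->

  | bbaaaba => aaba => ba
  | babba => baba => baa
  | bbbbbb
  | abaaabaa => aaaabaa => aabaa => baa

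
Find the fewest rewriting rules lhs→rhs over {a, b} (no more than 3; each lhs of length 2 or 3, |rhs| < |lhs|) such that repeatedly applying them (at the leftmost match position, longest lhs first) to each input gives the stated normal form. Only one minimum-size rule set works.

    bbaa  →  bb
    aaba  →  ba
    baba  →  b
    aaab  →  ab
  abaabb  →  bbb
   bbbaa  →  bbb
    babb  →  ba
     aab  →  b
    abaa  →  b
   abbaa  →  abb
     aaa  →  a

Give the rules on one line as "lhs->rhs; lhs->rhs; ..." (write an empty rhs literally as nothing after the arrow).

  | bbaa => bb
  | aaba => ba
  | baba => baa => b
  | aaab => ab

aa->; aba->ba; bab->ba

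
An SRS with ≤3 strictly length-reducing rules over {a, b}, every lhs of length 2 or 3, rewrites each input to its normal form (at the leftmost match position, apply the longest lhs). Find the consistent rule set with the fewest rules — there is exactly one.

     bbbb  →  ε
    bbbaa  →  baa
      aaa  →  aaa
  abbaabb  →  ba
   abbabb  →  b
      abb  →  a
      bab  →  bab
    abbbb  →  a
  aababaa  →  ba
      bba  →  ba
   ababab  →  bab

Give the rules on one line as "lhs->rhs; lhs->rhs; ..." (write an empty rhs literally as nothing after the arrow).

aba->b; bb->; bba->ba

  | bbbb => bb => ε
  | bbbaa => baa
  | aaa
  | abbaabb => abaabb => babb => ba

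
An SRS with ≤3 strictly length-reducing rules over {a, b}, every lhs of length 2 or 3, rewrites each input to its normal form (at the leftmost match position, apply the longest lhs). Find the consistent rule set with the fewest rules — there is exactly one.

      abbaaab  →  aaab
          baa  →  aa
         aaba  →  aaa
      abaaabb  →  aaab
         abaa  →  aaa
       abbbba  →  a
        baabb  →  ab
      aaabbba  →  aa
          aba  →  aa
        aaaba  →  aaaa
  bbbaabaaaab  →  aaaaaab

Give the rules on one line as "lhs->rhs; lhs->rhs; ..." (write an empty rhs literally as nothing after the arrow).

  | abbaaab => baaab => aaab
  | baa => aa
  | aaba => aaa
  | abaaabb => aaaabb => aaab

abb->b; ba->a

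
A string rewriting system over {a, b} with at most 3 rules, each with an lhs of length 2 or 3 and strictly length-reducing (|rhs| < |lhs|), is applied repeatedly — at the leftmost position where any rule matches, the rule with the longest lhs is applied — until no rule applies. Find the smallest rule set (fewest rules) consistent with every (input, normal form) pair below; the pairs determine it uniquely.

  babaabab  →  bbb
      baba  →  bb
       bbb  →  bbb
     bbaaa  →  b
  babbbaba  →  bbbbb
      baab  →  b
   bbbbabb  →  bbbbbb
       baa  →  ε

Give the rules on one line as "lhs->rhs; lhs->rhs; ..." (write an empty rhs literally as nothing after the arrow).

  | babaabab => bbaabab => bbab => bbb
  | baba => bba => bb
  | bbb
  | bbaaa => ba => b

ba->b; baa->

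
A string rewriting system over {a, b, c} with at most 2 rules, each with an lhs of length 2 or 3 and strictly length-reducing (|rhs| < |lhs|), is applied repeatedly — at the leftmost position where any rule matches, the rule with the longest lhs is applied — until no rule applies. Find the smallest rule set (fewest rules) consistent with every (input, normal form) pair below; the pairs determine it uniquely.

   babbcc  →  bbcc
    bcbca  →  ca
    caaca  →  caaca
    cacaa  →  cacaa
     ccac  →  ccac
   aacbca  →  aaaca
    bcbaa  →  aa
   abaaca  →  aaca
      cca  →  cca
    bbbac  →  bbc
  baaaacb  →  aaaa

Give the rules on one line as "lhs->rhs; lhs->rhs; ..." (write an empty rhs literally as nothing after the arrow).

  | babbcc => bbcc
  | bcbca => baca => ca
  | caaca
  | cacaa

ba->; cb->a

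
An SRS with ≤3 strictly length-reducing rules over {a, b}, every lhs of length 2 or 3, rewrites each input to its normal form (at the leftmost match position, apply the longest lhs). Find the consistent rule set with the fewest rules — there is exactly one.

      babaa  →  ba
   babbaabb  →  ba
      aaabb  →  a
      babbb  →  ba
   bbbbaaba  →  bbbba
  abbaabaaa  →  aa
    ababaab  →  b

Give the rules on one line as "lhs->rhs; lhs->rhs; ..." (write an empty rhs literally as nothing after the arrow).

aab->; ab->a; aba->

  | babaa => ba
  | babbaabb => babaabb => babb => bab => ba
  | aaabb => ab => a
  | babbb => babb => bab => ba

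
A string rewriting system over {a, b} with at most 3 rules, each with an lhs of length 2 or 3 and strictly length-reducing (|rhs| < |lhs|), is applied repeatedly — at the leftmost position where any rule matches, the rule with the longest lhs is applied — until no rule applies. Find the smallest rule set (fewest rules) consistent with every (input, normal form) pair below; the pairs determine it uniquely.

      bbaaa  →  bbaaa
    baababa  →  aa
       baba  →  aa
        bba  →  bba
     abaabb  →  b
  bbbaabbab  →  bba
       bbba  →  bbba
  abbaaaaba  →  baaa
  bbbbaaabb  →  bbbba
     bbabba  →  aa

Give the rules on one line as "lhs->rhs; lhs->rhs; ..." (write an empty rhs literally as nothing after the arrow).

  | bbaaa
  | baababa => baba => aa
  | baba => aa
  | bba

ab->; aba->; bab->a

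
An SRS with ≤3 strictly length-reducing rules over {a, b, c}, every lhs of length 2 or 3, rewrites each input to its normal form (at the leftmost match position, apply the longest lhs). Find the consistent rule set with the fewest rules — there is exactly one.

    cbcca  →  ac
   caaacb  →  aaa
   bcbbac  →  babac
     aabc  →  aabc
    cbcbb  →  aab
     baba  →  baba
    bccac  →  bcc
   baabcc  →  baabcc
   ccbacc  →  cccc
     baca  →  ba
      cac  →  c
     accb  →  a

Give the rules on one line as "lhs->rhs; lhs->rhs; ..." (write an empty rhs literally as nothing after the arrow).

ca->; cb->a; cba->c

  | cbcca => acca => ac
  | caaacb => aacb => aaa
  | bcbbac => babac
  | aabc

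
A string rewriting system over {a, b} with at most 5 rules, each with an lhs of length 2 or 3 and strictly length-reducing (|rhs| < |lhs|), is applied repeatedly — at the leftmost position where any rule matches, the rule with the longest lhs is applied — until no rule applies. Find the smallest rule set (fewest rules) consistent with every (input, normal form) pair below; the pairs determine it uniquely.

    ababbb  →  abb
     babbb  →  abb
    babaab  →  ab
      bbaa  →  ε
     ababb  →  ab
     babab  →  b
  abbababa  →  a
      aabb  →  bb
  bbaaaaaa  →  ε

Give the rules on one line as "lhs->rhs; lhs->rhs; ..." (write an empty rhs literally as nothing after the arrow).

  | ababbb => babbb => abb
  | babbb => abb
  | babaab => aaab => ab
  | bbaa => baa => aa => ε

aa->; aba->ba; ba->a; bab->a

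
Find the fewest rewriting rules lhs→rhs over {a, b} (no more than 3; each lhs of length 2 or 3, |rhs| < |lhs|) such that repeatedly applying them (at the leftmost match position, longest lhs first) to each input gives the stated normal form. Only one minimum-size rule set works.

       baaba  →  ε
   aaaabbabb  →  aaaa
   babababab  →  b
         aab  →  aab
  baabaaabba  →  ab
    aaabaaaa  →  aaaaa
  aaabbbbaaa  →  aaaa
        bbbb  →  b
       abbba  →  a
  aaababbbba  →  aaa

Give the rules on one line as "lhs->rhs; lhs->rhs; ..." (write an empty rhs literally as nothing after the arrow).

ba->; baa->; bbb->ba

  | baaba => ba => ε
  | aaaabbabb => aaaabbb => aaaaba => aaaa
  | babababab => bababab => babab => bab => b
  | aab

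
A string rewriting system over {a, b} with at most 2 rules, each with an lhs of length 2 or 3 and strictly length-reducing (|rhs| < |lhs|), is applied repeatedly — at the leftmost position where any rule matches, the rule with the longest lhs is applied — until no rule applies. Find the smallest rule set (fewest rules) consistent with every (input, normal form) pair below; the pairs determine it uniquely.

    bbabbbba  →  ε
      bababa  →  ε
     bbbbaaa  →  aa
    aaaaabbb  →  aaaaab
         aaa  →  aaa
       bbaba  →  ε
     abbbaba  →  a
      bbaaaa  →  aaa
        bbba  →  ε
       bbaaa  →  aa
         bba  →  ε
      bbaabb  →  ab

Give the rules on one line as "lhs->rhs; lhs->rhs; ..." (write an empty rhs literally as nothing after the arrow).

ba->; bb->b

  | bbabbbba => babbbba => bbbba => bbba => bba => ba => ε
  | bababa => baba => ba => ε
  | bbbbaaa => bbbaaa => bbaaa => baaa => aa
  | aaaaabbb => aaaaabb => aaaaab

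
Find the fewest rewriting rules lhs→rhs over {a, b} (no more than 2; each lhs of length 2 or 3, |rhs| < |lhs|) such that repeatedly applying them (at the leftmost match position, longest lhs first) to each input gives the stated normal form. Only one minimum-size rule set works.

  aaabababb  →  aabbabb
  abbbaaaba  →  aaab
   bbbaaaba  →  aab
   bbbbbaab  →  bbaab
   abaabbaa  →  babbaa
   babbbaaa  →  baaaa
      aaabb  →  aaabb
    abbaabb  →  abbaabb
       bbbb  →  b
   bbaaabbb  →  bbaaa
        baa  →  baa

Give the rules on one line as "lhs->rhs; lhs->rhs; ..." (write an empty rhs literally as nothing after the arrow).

  | aaabababb => aabbabb
  | abbbaaaba => aaaaba => aaab
  | bbbaaaba => aaaba => aab
  | bbbbbaab => bbaab

aba->b; bbb->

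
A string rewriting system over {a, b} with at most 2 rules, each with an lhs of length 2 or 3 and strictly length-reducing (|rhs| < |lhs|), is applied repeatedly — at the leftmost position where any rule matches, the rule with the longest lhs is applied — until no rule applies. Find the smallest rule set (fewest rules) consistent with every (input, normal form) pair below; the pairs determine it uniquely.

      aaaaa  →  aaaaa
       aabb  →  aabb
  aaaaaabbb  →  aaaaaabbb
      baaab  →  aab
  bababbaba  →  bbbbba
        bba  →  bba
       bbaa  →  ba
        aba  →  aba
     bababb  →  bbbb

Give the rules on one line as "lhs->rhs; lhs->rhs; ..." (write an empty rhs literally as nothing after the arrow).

baa->a; bab->bb

  | aaaaa
  | aabb
  | aaaaaabbb
  | baaab => aab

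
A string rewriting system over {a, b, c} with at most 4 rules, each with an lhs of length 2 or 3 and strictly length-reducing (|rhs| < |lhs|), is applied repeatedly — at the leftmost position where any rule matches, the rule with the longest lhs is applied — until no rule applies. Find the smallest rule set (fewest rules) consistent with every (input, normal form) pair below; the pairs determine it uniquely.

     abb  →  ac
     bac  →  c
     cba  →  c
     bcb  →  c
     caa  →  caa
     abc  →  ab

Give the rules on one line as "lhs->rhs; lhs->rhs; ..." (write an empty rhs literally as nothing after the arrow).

ba->; bb->c; bc->b

  | abb => ac
  | bac => c
  | cba => c
  | bcb => bb => c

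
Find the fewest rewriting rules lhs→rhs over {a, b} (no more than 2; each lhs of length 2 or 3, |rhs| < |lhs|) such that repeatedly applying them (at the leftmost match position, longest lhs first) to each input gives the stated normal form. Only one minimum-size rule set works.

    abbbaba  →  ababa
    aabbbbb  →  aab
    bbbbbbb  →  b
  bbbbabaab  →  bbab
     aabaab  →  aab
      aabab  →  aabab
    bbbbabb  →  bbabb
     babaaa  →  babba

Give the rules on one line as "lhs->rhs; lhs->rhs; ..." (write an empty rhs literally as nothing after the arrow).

baa->bb; bbb->b

  | abbbaba => ababa
  | aabbbbb => aabbb => aab
  | bbbbbbb => bbbbb => bbb => b
  | bbbbabaab => bbabaab => bbabbb => bbab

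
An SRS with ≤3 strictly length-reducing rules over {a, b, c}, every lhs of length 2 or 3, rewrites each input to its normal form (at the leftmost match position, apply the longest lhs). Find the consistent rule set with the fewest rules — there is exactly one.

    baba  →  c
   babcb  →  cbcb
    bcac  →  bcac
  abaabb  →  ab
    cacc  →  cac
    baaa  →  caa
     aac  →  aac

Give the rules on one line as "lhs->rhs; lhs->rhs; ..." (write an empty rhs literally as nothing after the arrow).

  | baba => cba => cc => c
  | babcb => cbcb
  | bcac
  | abaabb => acabb => ab

ba->c; cab->; cc->c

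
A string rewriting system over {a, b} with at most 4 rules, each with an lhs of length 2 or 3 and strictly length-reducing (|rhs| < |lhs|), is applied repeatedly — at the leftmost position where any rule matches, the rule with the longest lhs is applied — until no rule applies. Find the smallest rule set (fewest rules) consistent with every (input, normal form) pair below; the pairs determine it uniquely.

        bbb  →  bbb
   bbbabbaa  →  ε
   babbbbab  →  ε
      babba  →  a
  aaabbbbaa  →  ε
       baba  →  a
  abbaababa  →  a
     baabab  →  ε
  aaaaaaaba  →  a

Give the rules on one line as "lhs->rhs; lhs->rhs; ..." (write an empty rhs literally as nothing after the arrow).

aa->; ab->; ba->a

  | bbb
  | bbbabbaa => bbabbaa => babbaa => abbaa => baa => aa => ε
  | babbbbab => abbbbab => bbbab => bbab => bab => ab => ε
  | babba => abba => ba => a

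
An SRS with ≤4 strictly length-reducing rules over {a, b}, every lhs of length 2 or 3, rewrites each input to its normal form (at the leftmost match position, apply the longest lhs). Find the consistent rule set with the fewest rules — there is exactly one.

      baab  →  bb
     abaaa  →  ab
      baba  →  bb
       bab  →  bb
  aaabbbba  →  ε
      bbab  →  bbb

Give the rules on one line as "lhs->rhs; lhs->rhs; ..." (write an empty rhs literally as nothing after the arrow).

aa->; abb->a; ba->b

  | baab => bab => bb
  | abaaa => abaa => aba => ab
  | baba => bba => bb
  | bab => bb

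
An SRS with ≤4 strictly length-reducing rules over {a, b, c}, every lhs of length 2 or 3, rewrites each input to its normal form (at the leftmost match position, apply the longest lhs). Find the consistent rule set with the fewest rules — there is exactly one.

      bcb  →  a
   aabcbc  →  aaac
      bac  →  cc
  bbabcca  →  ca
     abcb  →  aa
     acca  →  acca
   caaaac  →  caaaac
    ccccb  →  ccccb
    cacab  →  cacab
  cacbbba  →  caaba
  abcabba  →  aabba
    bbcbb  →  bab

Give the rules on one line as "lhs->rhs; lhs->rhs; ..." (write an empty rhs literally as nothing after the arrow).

bac->cc; bc->; bcb->a; cbb->a

  | bcb => a
  | aabcbc => aaac
  | bac => cc
  | bbabcca => bbaca => bcca => ca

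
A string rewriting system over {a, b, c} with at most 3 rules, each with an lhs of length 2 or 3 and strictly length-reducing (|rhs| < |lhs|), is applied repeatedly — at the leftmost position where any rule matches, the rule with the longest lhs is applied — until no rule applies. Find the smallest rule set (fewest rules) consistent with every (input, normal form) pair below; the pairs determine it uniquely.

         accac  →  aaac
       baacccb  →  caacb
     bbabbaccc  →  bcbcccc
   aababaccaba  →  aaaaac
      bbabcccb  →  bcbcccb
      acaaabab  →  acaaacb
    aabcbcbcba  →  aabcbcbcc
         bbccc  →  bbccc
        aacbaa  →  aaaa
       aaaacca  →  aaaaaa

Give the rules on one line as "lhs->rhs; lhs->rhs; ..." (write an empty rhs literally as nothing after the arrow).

acc->aa; ba->c

  | accac => aaac
  | baacccb => cacccb => caacb
  | bbabbaccc => bcbbaccc => bcbcccc
  | aababaccaba => aacbaccaba => aaccccaba => aaaccaba => aaaaaba => aaaaac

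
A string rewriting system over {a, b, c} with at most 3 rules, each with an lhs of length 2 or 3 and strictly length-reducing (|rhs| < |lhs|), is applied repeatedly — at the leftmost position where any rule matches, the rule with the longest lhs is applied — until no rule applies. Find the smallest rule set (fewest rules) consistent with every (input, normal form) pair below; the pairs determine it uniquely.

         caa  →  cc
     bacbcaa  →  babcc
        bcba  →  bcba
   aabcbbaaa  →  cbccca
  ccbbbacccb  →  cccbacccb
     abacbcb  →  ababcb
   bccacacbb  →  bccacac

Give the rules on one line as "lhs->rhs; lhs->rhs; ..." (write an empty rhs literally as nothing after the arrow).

aa->c; acb->ab; bb->c

  | caa => cc
  | bacbcaa => babcaa => babcc
  | bcba
  | aabcbbaaa => cbcbbaaa => cbccaaa => cbccca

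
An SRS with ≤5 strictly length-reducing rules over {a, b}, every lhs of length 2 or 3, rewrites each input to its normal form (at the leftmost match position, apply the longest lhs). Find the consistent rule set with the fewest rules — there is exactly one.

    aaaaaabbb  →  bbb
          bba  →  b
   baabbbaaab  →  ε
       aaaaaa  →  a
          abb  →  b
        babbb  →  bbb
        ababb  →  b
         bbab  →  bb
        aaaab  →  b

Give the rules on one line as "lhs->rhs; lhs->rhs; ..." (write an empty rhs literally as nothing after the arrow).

aa->a; aab->b; ab->; ba->

  | aaaaaabbb => aaaaabbb => aaaabbb => aaabbb => aabbb => bbb
  | bba => b
  | baabbbaaab => abbbaaab => bbaaab => baab => ab => ε
  | aaaaaa => aaaaa => aaaa => aaa => aa => a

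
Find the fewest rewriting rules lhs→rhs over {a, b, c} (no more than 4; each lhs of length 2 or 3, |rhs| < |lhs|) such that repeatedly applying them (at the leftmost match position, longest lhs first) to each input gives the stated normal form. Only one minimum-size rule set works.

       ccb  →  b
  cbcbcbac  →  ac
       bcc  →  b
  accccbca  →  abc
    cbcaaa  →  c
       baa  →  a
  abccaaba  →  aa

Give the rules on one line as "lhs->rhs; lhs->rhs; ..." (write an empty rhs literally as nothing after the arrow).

  | ccb => b
  | cbcbcbac => cbcbac => cbac => ac
  | bcc => b
  | accccbca => accbca => abca => abc

ba->; ca->c; cb->; cc->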